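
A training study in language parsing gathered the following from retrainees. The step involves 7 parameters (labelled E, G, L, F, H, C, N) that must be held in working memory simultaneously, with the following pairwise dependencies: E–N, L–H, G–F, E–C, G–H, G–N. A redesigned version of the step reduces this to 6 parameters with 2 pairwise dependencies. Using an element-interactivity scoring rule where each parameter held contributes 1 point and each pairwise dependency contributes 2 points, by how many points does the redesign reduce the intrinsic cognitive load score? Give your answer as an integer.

9

Original: 7 × 1 + 6 × 2 = 7 + 12 = 19.
Redesigned: 6 × 1 + 2 × 2 = 6 + 4 = 10.
Reduction = 19 − 10 = 9.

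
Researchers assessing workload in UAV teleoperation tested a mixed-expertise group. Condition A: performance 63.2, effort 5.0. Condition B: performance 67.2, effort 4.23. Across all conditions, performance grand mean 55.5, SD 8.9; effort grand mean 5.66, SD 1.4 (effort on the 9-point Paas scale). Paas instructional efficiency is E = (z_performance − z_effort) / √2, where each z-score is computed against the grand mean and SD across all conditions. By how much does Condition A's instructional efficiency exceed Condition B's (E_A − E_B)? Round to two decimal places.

-0.71

Condition A: z_P = (63.2 − 55.5)/8.9 = 0.8652; z_E = (5.0 − 5.66)/1.4 = -0.4714; E_A = (0.8652 − (-0.4714))/√2 = 0.9451.
Condition B: z_P = (67.2 − 55.5)/8.9 = 1.3146; z_E = (4.23 − 5.66)/1.4 = -1.0214; E_B = (1.3146 − (-1.0214))/√2 = 1.6518.
E_A − E_B = 0.9451 − 1.6518 = -0.7067 ≈ -0.71.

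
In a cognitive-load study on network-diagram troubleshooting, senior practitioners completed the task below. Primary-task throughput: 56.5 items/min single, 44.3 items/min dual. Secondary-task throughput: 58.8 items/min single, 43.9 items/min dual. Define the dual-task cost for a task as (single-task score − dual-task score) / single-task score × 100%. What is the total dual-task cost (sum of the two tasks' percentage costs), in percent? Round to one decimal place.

46.9

Primary cost = (56.5 − 44.3) / 56.5 × 100% = 21.5929%.
Secondary cost = (58.8 − 43.9) / 58.8 × 100% = 25.3401%.
Total = 21.5929% + 25.3401% = 46.9330% ≈ 46.9%.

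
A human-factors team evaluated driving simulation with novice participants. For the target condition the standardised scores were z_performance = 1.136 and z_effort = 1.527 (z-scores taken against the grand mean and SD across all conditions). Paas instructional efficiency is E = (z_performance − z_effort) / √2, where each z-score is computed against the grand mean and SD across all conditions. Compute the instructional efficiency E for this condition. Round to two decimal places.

-0.28

z_P − z_E = 1.136 − 1.527 = -0.3910.
E = -0.3910 / √2 = -0.3910 / 1.41421 = -0.2765 ≈ -0.28.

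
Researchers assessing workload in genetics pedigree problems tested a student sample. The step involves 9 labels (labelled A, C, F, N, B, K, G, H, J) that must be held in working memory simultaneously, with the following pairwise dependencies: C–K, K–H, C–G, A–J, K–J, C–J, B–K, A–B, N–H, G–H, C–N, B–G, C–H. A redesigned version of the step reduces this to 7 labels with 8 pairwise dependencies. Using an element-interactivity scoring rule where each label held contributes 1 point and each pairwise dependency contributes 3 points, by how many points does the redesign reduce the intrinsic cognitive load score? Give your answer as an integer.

Original: 9 × 1 + 13 × 3 = 9 + 39 = 48.
Redesigned: 7 × 1 + 8 × 3 = 7 + 24 = 31.
Reduction = 48 − 31 = 17.

17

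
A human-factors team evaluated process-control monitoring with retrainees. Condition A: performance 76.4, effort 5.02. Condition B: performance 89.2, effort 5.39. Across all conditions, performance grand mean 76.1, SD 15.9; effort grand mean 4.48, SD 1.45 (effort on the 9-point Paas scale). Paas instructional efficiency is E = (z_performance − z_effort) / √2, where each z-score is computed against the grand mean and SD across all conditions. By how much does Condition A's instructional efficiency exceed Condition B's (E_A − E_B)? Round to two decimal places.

-0.39

Condition A: z_P = (76.4 − 76.1)/15.9 = 0.0189; z_E = (5.02 − 4.48)/1.45 = 0.3724; E_A = (0.0189 − 0.3724)/√2 = -0.2500.
Condition B: z_P = (89.2 − 76.1)/15.9 = 0.8239; z_E = (5.39 − 4.48)/1.45 = 0.6276; E_B = (0.8239 − 0.6276)/√2 = 0.1388.
E_A − E_B = -0.2500 − 0.1388 = -0.3888 ≈ -0.39.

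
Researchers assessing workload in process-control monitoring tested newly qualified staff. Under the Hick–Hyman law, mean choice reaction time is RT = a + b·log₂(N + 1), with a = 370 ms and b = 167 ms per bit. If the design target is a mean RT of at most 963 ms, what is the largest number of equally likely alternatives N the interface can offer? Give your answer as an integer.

Set 370 + 167·log₂(N + 1) ≤ 963.
log₂(N + 1) ≤ (963 − 370) / 167 = 3.5509.
N + 1 ≤ 2^3.5509 = 11.7200.
N ≤ 10.7200, so the largest integer N is 10.

10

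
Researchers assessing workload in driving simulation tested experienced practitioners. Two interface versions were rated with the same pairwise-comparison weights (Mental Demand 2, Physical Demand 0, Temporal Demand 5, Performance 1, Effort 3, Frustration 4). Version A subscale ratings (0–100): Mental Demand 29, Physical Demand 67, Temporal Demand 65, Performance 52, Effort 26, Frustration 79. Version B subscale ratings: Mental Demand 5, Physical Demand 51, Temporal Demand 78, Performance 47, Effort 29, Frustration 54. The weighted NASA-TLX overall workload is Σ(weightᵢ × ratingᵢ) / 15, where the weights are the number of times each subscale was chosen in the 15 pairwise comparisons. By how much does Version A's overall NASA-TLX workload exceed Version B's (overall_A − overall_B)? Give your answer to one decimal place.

Version A weighted sum = 2·29 + 0·67 + 5·65 + 1·52 + 3·26 + 4·79 = 58 + 0 + 325 + 52 + 78 + 316 = 829; overall_A = 829/15 = 55.2667.
Version B weighted sum = 2·5 + 0·51 + 5·78 + 1·47 + 3·29 + 4·54 = 10 + 0 + 390 + 47 + 87 + 216 = 750; overall_B = 750/15 = 50.0000.
Difference = 55.2667 − 50.0000 = 5.2667 ≈ 5.3.

5.3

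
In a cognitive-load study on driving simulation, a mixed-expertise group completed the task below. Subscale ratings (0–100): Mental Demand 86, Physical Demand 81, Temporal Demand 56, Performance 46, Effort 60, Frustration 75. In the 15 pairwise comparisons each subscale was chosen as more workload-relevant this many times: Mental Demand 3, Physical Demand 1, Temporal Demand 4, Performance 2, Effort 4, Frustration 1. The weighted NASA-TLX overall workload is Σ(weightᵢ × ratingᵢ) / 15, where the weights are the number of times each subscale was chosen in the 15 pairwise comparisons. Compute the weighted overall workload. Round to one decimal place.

64.7

The tallies are the weights (they sum to 15).
Weighted sum = 3·86 + 1·81 + 4·56 + 2·46 + 4·60 + 1·75
            = 258 + 81 + 224 + 92 + 240 + 75 = 970.
Overall workload = 970 / 15 = 64.6667 ≈ 64.7.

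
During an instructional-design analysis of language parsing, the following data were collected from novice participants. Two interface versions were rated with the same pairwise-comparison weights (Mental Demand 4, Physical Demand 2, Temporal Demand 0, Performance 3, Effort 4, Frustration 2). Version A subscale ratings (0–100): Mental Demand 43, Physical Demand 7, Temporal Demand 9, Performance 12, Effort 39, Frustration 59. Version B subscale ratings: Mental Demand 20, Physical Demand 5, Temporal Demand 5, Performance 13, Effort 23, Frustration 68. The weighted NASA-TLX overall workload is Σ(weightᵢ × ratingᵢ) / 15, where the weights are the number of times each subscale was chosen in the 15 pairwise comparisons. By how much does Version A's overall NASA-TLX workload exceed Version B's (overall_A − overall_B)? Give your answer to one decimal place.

Version A weighted sum = 4·43 + 2·7 + 0·9 + 3·12 + 4·39 + 2·59 = 172 + 14 + 0 + 36 + 156 + 118 = 496; overall_A = 496/15 = 33.0667.
Version B weighted sum = 4·20 + 2·5 + 0·5 + 3·13 + 4·23 + 2·68 = 80 + 10 + 0 + 39 + 92 + 136 = 357; overall_B = 357/15 = 23.8000.
Difference = 33.0667 − 23.8000 = 9.2667 ≈ 9.3.

9.3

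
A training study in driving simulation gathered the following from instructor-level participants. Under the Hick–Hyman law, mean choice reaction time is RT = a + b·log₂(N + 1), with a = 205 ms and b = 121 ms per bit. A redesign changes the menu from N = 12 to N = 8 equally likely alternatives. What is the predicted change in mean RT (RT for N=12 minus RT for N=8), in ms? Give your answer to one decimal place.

64.2

RT(12) = 205 + 121·log₂(13) = 205 + 121·3.7004 = 652.7484 ms.
RT(8) = 205 + 121·log₂(9) = 205 + 121·3.1699 = 588.5579 ms.
Difference = 652.7484 − 588.5579 = 64.1905 ≈ 64.2 ms.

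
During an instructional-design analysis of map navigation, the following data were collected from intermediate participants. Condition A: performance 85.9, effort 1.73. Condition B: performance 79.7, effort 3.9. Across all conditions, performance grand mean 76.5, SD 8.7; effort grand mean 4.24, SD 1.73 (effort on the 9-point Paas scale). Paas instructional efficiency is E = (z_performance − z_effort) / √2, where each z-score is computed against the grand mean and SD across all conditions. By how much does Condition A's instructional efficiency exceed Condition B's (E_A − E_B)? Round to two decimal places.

1.39

Condition A: z_P = (85.9 − 76.5)/8.7 = 1.0805; z_E = (1.73 − 4.24)/1.73 = -1.4509; E_A = (1.0805 − (-1.4509))/√2 = 1.7900.
Condition B: z_P = (79.7 − 76.5)/8.7 = 0.3678; z_E = (3.9 − 4.24)/1.73 = -0.1965; E_B = (0.3678 − (-0.1965))/√2 = 0.3990.
E_A − E_B = 1.7900 − 0.3990 = 1.3910 ≈ 1.39.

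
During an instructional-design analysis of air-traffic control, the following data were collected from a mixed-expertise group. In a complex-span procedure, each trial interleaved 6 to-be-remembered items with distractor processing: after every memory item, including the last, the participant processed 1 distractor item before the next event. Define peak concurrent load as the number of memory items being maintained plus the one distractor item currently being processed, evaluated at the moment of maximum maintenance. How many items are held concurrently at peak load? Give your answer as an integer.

7

Maintenance is greatest during the distractor(s) after memory item 6: all 6 memory items are being held.
One distractor item is concurrently being processed.
Peak concurrent load = 6 + 1 = 7 items.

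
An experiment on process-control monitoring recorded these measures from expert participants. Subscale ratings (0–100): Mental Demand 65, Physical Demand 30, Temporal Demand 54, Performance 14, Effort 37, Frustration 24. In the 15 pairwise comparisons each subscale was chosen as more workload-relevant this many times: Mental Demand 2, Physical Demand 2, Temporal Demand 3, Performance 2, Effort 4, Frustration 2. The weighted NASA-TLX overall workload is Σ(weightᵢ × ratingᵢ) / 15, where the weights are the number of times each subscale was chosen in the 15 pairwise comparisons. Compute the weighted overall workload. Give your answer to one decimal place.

The tallies are the weights (they sum to 15).
Weighted sum = 2·65 + 2·30 + 3·54 + 2·14 + 4·37 + 2·24
            = 130 + 60 + 162 + 28 + 148 + 48 = 576.
Overall workload = 576 / 15 = 38.4000 ≈ 38.4.

38.4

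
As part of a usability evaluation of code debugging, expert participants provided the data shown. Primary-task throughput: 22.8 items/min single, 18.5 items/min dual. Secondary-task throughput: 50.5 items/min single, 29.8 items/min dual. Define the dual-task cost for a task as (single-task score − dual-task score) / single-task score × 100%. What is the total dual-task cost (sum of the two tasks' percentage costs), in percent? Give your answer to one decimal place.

Primary cost = (22.8 − 18.5) / 22.8 × 100% = 18.8596%.
Secondary cost = (50.5 − 29.8) / 50.5 × 100% = 40.9901%.
Total = 18.8596% + 40.9901% = 59.8497% ≈ 59.8%.

59.8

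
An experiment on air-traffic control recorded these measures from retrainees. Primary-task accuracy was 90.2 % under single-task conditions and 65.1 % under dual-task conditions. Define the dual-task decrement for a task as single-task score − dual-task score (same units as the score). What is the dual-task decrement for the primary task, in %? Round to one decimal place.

Decrement = 90.2 − 65.1 = 25.1000 % ≈ 25.1 %.

25.1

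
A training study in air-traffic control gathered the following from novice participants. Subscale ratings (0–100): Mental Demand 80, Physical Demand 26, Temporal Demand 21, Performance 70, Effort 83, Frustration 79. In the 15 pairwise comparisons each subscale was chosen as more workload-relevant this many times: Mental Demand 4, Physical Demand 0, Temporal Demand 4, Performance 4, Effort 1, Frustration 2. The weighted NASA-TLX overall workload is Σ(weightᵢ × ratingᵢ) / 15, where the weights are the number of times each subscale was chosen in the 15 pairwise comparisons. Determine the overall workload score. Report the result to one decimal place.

61.7

The tallies are the weights (they sum to 15).
Weighted sum = 4·80 + 0·26 + 4·21 + 4·70 + 1·83 + 2·79
            = 320 + 0 + 84 + 280 + 83 + 158 = 925.
Overall workload = 925 / 15 = 61.6667 ≈ 61.7.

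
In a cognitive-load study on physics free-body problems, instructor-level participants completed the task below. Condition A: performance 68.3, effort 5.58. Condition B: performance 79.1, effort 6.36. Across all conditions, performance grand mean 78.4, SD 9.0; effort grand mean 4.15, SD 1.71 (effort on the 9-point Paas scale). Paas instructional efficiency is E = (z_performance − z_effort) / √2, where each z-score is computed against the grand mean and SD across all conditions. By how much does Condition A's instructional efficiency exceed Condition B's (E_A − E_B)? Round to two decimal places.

Condition A: z_P = (68.3 − 78.4)/9.0 = -1.1222; z_E = (5.58 − 4.15)/1.71 = 0.8363; E_A = (-1.1222 − 0.8363)/√2 = -1.3849.
Condition B: z_P = (79.1 − 78.4)/9.0 = 0.0778; z_E = (6.36 − 4.15)/1.71 = 1.2924; E_B = (0.0778 − 1.2924)/√2 = -0.8589.
E_A − E_B = -1.3849 − (-0.8589) = -0.5260 ≈ -0.53.

-0.53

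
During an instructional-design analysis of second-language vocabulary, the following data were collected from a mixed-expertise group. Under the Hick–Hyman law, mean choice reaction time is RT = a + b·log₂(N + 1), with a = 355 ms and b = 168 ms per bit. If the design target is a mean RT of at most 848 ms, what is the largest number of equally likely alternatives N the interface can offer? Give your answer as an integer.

6

Set 355 + 168·log₂(N + 1) ≤ 848.
log₂(N + 1) ≤ (848 − 355) / 168 = 2.9345.
N + 1 ≤ 2^2.9345 = 7.6449.
N ≤ 6.6449, so the largest integer N is 6.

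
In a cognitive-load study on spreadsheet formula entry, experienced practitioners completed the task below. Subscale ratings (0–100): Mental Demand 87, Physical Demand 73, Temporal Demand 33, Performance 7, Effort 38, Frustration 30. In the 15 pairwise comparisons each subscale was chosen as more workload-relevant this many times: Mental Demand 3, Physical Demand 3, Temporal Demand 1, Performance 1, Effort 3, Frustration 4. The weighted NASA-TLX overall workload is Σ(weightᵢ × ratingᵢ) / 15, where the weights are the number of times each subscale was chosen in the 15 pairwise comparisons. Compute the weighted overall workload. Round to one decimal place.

50.3

The tallies are the weights (they sum to 15).
Weighted sum = 3·87 + 3·73 + 1·33 + 1·7 + 3·38 + 4·30
            = 261 + 219 + 33 + 7 + 114 + 120 = 754.
Overall workload = 754 / 15 = 50.2667 ≈ 50.3.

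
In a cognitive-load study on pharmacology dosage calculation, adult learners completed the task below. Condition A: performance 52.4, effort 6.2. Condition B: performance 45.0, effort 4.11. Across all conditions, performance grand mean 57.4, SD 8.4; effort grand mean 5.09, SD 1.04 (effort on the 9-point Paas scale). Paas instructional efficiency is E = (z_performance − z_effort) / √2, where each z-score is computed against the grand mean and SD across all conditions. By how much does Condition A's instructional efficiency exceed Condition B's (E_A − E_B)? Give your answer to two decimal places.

Condition A: z_P = (52.4 − 57.4)/8.4 = -0.5952; z_E = (6.2 − 5.09)/1.04 = 1.0673; E_A = (-0.5952 − 1.0673)/√2 = -1.1756.
Condition B: z_P = (45.0 − 57.4)/8.4 = -1.4762; z_E = (4.11 − 5.09)/1.04 = -0.9423; E_B = (-1.4762 − (-0.9423))/√2 = -0.3775.
E_A − E_B = -1.1756 − (-0.3775) = -0.7981 ≈ -0.80.

-0.80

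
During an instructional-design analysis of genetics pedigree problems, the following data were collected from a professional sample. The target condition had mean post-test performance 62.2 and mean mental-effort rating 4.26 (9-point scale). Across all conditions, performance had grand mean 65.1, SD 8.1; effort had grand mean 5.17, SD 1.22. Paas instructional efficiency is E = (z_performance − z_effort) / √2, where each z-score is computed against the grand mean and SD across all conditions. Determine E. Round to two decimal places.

z_performance = (62.2 − 65.1) / 8.1 = -2.9000 / 8.1 = -0.3580.
z_effort = (4.26 − 5.17) / 1.22 = -0.9100 / 1.22 = -0.7459.
z_P − z_E = -0.3580 − (-0.7459) = 0.3879.
E = 0.3879 / √2 = 0.3879 / 1.41421 = 0.2743 ≈ 0.27.

0.27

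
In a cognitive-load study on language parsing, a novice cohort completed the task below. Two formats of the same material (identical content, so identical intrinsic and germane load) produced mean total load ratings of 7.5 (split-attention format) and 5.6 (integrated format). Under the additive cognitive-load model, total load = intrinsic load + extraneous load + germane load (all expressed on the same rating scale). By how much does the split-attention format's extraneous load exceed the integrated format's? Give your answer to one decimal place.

Intrinsic and germane load are equal across formats, so the difference in total load equals the difference in extraneous load.
Extraneous-load difference = 7.5 − 5.6 = 1.9.

1.9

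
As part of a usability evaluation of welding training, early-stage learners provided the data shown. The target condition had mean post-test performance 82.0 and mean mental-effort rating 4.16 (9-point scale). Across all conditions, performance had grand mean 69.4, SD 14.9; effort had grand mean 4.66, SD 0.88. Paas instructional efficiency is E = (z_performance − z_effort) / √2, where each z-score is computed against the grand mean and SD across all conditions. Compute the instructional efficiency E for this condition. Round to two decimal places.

1.00

z_performance = (82.0 − 69.4) / 14.9 = 12.6000 / 14.9 = 0.8456.
z_effort = (4.16 − 4.66) / 0.88 = -0.5000 / 0.88 = -0.5682.
z_P − z_E = 0.8456 − (-0.5682) = 1.4138.
E = 1.4138 / √2 = 1.4138 / 1.41421 = 0.9997 ≈ 1.00.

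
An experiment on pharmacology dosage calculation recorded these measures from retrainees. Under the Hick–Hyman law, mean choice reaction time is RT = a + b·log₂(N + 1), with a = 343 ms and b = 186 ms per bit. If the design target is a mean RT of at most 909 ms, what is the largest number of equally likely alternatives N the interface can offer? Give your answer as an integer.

Set 343 + 186·log₂(N + 1) ≤ 909.
log₂(N + 1) ≤ (909 − 343) / 186 = 3.0430.
N + 1 ≤ 2^3.0430 = 8.2420.
N ≤ 7.2420, so the largest integer N is 7.

7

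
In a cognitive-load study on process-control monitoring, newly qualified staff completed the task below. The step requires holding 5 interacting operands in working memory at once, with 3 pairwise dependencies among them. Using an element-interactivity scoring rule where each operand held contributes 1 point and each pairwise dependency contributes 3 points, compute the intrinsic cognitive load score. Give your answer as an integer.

14

Element contribution: 5 × 1 = 5.
Interaction contribution: 3 × 3 = 9.
Intrinsic load = 5 + 9 = 14.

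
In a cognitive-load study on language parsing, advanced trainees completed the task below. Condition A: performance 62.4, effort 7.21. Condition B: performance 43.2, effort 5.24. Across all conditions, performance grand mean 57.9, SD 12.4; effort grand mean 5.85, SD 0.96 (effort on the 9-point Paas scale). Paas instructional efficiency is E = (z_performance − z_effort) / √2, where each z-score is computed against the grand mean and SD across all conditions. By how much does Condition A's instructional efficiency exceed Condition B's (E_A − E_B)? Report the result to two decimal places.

Condition A: z_P = (62.4 − 57.9)/12.4 = 0.3629; z_E = (7.21 − 5.85)/0.96 = 1.4167; E_A = (0.3629 − 1.4167)/√2 = -0.7451.
Condition B: z_P = (43.2 − 57.9)/12.4 = -1.1855; z_E = (5.24 − 5.85)/0.96 = -0.6354; E_B = (-1.1855 − (-0.6354))/√2 = -0.3890.
E_A − E_B = -0.7451 − (-0.3890) = -0.3561 ≈ -0.36.

-0.36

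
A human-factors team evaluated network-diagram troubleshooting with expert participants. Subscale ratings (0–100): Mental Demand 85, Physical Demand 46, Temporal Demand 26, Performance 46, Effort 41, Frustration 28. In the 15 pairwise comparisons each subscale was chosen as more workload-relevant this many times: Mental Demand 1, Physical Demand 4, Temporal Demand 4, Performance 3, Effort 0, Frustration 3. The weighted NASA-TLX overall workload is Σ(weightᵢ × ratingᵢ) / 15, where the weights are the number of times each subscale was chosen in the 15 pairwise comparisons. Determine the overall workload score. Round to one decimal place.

The tallies are the weights (they sum to 15).
Weighted sum = 1·85 + 4·46 + 4·26 + 3·46 + 0·41 + 3·28
            = 85 + 184 + 104 + 138 + 0 + 84 = 595.
Overall workload = 595 / 15 = 39.6667 ≈ 39.7.

39.7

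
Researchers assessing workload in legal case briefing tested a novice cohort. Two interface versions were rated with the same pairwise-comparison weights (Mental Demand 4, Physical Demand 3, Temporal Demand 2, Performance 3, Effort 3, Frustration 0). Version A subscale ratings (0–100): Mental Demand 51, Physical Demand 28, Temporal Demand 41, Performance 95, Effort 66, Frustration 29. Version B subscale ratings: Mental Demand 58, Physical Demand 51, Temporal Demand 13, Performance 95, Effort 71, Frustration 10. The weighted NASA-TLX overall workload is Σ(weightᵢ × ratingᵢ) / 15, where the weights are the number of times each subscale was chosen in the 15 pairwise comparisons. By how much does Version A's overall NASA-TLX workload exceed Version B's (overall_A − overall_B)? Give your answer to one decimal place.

-3.7

Version A weighted sum = 4·51 + 3·28 + 2·41 + 3·95 + 3·66 + 0·29 = 204 + 84 + 82 + 285 + 198 + 0 = 853; overall_A = 853/15 = 56.8667.
Version B weighted sum = 4·58 + 3·51 + 2·13 + 3·95 + 3·71 + 0·10 = 232 + 153 + 26 + 285 + 213 + 0 = 909; overall_B = 909/15 = 60.6000.
Difference = 56.8667 − 60.6000 = -3.7333 ≈ -3.7.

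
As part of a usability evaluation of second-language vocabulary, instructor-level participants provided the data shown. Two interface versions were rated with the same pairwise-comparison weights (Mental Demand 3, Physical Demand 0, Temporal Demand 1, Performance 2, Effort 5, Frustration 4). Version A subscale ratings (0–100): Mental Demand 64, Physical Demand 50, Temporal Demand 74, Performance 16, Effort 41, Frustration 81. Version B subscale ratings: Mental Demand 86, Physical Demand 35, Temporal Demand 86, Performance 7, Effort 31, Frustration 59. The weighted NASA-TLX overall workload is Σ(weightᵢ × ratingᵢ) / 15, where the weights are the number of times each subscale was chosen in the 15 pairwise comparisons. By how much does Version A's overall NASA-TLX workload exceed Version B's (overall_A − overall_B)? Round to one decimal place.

5.2

Version A weighted sum = 3·64 + 0·50 + 1·74 + 2·16 + 5·41 + 4·81 = 192 + 0 + 74 + 32 + 205 + 324 = 827; overall_A = 827/15 = 55.1333.
Version B weighted sum = 3·86 + 0·35 + 1·86 + 2·7 + 5·31 + 4·59 = 258 + 0 + 86 + 14 + 155 + 236 = 749; overall_B = 749/15 = 49.9333.
Difference = 55.1333 − 49.9333 = 5.2000 ≈ 5.2.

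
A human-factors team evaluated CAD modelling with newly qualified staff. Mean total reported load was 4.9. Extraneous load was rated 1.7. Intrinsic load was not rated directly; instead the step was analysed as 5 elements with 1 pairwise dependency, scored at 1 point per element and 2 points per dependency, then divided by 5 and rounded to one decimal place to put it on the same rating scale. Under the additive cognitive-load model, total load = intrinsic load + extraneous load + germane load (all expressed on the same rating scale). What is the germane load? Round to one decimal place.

1.8

Intrinsic (element-interactivity): (5 × 1 + 1 × 2) / 5 = 7 / 5 = 1.4000 → 1.4.
germane load = total − intrinsic − extraneous
             = 4.9 − 1.4 − 1.7 = 1.8.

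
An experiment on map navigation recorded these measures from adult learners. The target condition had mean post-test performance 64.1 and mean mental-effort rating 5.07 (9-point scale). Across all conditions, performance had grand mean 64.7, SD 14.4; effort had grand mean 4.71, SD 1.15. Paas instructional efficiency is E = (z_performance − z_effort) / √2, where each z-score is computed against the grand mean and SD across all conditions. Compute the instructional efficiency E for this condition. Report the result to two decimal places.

-0.25

z_performance = (64.1 − 64.7) / 14.4 = -0.6000 / 14.4 = -0.0417.
z_effort = (5.07 − 4.71) / 1.15 = 0.3600 / 1.15 = 0.3130.
z_P − z_E = -0.0417 − 0.3130 = -0.3547.
E = -0.3547 / √2 = -0.3547 / 1.41421 = -0.2508 ≈ -0.25.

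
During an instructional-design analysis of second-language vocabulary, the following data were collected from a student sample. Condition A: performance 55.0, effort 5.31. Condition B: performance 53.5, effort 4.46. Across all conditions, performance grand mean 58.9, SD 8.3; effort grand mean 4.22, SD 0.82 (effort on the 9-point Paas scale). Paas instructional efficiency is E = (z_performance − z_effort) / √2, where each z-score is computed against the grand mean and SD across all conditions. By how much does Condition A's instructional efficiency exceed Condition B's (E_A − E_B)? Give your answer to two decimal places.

-0.61

Condition A: z_P = (55.0 − 58.9)/8.3 = -0.4699; z_E = (5.31 − 4.22)/0.82 = 1.3293; E_A = (-0.4699 − 1.3293)/√2 = -1.2722.
Condition B: z_P = (53.5 − 58.9)/8.3 = -0.6506; z_E = (4.46 − 4.22)/0.82 = 0.2927; E_B = (-0.6506 − 0.2927)/√2 = -0.6670.
E_A − E_B = -1.2722 − (-0.6670) = -0.6052 ≈ -0.61.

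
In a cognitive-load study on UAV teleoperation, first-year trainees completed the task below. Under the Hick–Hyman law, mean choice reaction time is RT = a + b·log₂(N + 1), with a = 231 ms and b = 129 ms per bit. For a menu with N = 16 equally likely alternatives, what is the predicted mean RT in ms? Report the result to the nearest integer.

758

log₂(16 + 1) = log₂(17) = 4.0875.
RT = 231 + 129 × 4.0875 = 231 + 527.2875 = 758.2875 ms.
≈ 758 ms.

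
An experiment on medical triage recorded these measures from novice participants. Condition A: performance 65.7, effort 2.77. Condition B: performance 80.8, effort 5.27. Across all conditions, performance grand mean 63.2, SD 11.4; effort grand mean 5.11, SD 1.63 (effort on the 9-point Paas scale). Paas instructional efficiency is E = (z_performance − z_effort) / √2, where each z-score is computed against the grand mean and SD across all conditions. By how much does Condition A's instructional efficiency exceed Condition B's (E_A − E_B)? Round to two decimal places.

Condition A: z_P = (65.7 − 63.2)/11.4 = 0.2193; z_E = (2.77 − 5.11)/1.63 = -1.4356; E_A = (0.2193 − (-1.4356))/√2 = 1.1702.
Condition B: z_P = (80.8 − 63.2)/11.4 = 1.5439; z_E = (5.27 − 5.11)/1.63 = 0.0982; E_B = (1.5439 − 0.0982)/√2 = 1.0223.
E_A − E_B = 1.1702 − 1.0223 = 0.1479 ≈ 0.15.

0.15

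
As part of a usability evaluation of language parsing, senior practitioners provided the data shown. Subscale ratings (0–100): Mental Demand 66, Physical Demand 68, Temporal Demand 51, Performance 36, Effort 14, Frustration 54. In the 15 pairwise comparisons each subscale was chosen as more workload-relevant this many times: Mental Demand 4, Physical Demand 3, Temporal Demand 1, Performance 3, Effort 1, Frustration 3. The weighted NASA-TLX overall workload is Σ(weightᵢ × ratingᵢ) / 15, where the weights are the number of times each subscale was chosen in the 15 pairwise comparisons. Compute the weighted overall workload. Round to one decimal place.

The tallies are the weights (they sum to 15).
Weighted sum = 4·66 + 3·68 + 1·51 + 3·36 + 1·14 + 3·54
            = 264 + 204 + 51 + 108 + 14 + 162 = 803.
Overall workload = 803 / 15 = 53.5333 ≈ 53.5.

53.5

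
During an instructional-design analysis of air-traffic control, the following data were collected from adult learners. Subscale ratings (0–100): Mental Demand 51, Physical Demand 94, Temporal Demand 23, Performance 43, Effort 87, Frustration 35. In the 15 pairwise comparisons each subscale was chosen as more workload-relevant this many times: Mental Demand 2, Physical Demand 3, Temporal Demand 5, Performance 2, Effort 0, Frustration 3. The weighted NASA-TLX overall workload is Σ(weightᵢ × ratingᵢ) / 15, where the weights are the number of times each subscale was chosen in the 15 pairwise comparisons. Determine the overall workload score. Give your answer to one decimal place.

46.0

The tallies are the weights (they sum to 15).
Weighted sum = 2·51 + 3·94 + 5·23 + 2·43 + 0·87 + 3·35
            = 102 + 282 + 115 + 86 + 0 + 105 = 690.
Overall workload = 690 / 15 = 46.0000 ≈ 46.0.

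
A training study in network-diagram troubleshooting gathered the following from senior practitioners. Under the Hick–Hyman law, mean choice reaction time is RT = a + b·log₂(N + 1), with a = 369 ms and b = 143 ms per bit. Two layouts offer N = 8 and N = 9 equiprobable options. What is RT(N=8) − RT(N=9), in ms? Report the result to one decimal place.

-21.7

RT(8) = 369 + 143·log₂(9) = 369 + 143·3.1699 = 822.2957 ms.
RT(9) = 369 + 143·log₂(10) = 369 + 143·3.3219 = 844.0317 ms.
Difference = 822.2957 − 844.0317 = -21.7360 ≈ -21.7 ms.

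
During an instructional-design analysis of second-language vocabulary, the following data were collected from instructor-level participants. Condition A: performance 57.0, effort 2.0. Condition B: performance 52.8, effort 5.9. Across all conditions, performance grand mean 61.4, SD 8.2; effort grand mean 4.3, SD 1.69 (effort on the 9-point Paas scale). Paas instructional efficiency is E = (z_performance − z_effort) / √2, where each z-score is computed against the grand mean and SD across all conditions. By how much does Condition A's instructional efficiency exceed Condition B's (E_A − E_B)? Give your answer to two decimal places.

1.99

Condition A: z_P = (57.0 − 61.4)/8.2 = -0.5366; z_E = (2.0 − 4.3)/1.69 = -1.3609; E_A = (-0.5366 − (-1.3609))/√2 = 0.5829.
Condition B: z_P = (52.8 − 61.4)/8.2 = -1.0488; z_E = (5.9 − 4.3)/1.69 = 0.9467; E_B = (-1.0488 − 0.9467)/√2 = -1.4110.
E_A − E_B = 0.5829 − (-1.4110) = 1.9939 ≈ 1.99.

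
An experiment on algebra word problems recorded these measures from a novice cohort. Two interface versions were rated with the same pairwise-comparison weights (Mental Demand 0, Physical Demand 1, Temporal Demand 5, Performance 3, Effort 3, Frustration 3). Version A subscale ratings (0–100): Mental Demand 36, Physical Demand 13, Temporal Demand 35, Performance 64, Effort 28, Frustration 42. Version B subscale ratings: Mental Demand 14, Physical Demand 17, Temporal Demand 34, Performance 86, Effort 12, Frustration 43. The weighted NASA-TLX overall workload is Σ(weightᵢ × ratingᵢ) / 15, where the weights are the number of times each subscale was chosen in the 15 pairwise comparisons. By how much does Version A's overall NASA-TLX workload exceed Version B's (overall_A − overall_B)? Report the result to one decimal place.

Version A weighted sum = 0·36 + 1·13 + 5·35 + 3·64 + 3·28 + 3·42 = 0 + 13 + 175 + 192 + 84 + 126 = 590; overall_A = 590/15 = 39.3333.
Version B weighted sum = 0·14 + 1·17 + 5·34 + 3·86 + 3·12 + 3·43 = 0 + 17 + 170 + 258 + 36 + 129 = 610; overall_B = 610/15 = 40.6667.
Difference = 39.3333 − 40.6667 = -1.3334 ≈ -1.3.

-1.3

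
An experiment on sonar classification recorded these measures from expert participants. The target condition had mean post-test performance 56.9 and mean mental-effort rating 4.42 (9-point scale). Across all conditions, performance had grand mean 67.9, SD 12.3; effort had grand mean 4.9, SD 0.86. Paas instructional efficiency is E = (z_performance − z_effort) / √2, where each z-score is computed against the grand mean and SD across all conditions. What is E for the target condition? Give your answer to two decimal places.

-0.24

z_performance = (56.9 − 67.9) / 12.3 = -11.0000 / 12.3 = -0.8943.
z_effort = (4.42 − 4.9) / 0.86 = -0.4800 / 0.86 = -0.5581.
z_P − z_E = -0.8943 − (-0.5581) = -0.3362.
E = -0.3362 / √2 = -0.3362 / 1.41421 = -0.2377 ≈ -0.24.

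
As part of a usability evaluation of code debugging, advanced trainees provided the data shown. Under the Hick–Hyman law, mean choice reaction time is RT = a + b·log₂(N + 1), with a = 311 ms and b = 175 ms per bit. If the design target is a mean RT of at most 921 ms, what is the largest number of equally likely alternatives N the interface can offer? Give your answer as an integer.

10

Set 311 + 175·log₂(N + 1) ≤ 921.
log₂(N + 1) ≤ (921 − 311) / 175 = 3.4857.
N + 1 ≤ 2^3.4857 = 11.2021.
N ≤ 10.2021, so the largest integer N is 10.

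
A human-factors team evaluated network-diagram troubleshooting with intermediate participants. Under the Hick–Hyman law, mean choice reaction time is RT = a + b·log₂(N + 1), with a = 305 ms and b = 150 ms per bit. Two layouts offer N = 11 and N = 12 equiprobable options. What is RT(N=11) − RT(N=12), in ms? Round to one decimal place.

RT(11) = 305 + 150·log₂(12) = 305 + 150·3.5850 = 842.7500 ms.
RT(12) = 305 + 150·log₂(13) = 305 + 150·3.7004 = 860.0600 ms.
Difference = 842.7500 − 860.0600 = -17.3100 ≈ -17.3 ms.

-17.3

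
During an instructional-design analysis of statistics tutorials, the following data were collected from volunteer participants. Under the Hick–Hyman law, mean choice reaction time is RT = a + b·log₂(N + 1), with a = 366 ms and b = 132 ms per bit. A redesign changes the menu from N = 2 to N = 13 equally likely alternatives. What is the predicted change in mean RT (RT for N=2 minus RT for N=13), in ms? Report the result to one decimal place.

RT(2) = 366 + 132·log₂(3) = 366 + 132·1.5850 = 575.2200 ms.
RT(13) = 366 + 132·log₂(14) = 366 + 132·3.8074 = 868.5768 ms.
Difference = 575.2200 − 868.5768 = -293.3568 ≈ -293.4 ms.

-293.4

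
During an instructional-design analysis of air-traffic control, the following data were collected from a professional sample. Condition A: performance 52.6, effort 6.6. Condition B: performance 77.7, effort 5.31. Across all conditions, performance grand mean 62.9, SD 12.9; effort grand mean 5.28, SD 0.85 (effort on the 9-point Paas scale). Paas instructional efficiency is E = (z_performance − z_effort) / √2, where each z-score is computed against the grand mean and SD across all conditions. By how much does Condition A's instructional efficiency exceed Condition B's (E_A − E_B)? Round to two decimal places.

Condition A: z_P = (52.6 − 62.9)/12.9 = -0.7984; z_E = (6.6 − 5.28)/0.85 = 1.5529; E_A = (-0.7984 − 1.5529)/√2 = -1.6626.
Condition B: z_P = (77.7 − 62.9)/12.9 = 1.1473; z_E = (5.31 − 5.28)/0.85 = 0.0353; E_B = (1.1473 − 0.0353)/√2 = 0.7863.
E_A − E_B = -1.6626 − 0.7863 = -2.4489 ≈ -2.45.

-2.45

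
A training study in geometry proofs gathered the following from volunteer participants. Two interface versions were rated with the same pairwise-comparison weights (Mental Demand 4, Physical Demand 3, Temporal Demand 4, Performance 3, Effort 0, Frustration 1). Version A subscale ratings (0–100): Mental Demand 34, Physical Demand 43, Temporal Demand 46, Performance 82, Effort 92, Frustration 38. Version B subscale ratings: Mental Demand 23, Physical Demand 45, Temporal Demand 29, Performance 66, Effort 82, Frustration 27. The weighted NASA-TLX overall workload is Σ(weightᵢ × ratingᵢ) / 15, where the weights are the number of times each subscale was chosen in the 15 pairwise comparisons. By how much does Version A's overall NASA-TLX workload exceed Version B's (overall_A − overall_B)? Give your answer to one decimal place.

Version A weighted sum = 4·34 + 3·43 + 4·46 + 3·82 + 0·92 + 1·38 = 136 + 129 + 184 + 246 + 0 + 38 = 733; overall_A = 733/15 = 48.8667.
Version B weighted sum = 4·23 + 3·45 + 4·29 + 3·66 + 0·82 + 1·27 = 92 + 135 + 116 + 198 + 0 + 27 = 568; overall_B = 568/15 = 37.8667.
Difference = 48.8667 − 37.8667 = 11.0000 ≈ 11.0.

11.0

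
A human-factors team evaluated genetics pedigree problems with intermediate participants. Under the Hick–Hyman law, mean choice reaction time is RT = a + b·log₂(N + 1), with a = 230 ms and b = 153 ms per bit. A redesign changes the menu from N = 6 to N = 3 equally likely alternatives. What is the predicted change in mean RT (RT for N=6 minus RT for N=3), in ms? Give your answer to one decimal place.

123.5

RT(6) = 230 + 153·log₂(7) = 230 + 153·2.8074 = 659.5322 ms.
RT(3) = 230 + 153·log₂(4) = 230 + 153·2.0000 = 536.0000 ms.
Difference = 659.5322 − 536.0000 = 123.5322 ≈ 123.5 ms.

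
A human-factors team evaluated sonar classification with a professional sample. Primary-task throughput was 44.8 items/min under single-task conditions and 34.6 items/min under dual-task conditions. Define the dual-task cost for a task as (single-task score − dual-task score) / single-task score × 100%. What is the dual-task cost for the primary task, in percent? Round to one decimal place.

22.8

Cost = (44.8 − 34.6) / 44.8 × 100%
     = 10.2000 / 44.8 × 100% = 22.7679%.
≈ 22.8%.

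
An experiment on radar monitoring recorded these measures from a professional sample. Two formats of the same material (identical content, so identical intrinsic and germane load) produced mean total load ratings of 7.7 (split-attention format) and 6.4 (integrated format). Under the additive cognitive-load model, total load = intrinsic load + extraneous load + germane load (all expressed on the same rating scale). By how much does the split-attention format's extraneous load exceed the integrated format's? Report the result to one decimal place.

1.3

Intrinsic and germane load are equal across formats, so the difference in total load equals the difference in extraneous load.
Extraneous-load difference = 7.7 − 6.4 = 1.3.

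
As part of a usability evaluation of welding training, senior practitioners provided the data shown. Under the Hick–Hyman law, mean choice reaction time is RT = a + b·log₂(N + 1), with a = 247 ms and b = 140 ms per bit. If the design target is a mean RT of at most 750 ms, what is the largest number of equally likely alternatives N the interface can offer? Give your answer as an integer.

Set 247 + 140·log₂(N + 1) ≤ 750.
log₂(N + 1) ≤ (750 − 247) / 140 = 3.5929.
N + 1 ≤ 2^3.5929 = 12.0662.
N ≤ 11.0662, so the largest integer N is 11.

11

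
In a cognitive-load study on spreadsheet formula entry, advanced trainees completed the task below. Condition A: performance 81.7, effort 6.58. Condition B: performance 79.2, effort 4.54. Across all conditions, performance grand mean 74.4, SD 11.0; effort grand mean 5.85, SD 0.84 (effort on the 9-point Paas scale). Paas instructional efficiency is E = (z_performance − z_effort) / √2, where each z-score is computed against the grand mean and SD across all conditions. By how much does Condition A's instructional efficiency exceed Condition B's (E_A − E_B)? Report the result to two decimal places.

-1.56

Condition A: z_P = (81.7 − 74.4)/11.0 = 0.6636; z_E = (6.58 − 5.85)/0.84 = 0.8690; E_A = (0.6636 − 0.8690)/√2 = -0.1452.
Condition B: z_P = (79.2 − 74.4)/11.0 = 0.4364; z_E = (4.54 − 5.85)/0.84 = -1.5595; E_B = (0.4364 − (-1.5595))/√2 = 1.4113.
E_A − E_B = -0.1452 − 1.4113 = -1.5565 ≈ -1.56.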